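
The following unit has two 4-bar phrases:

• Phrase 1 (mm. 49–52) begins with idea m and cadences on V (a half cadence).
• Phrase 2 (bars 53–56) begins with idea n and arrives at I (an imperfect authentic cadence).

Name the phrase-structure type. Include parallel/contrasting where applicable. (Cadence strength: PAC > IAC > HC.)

contrasting period

Phrase 1 ends with a half cadence (weaker) and phrase 2 with an imperfect authentic cadence (stronger): antecedent + consequent = a period.
The two phrases open with different material (m / n), so the period is contrasting.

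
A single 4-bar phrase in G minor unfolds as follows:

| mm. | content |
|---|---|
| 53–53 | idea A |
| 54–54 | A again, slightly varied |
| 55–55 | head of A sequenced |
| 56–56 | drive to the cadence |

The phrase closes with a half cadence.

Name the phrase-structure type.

Basic idea (measure 53) + its repetition (measure 54) form the presentation; fragmentation and cadence (measures 55-56) form the continuation — the 4-bar whole is a sentence.

sentence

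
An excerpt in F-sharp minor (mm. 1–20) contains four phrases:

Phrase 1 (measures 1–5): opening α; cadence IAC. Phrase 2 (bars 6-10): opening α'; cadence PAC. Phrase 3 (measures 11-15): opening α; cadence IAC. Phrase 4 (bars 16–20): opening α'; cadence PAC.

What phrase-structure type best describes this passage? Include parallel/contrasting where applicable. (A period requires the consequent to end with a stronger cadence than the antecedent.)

The cadence pattern IAC–PAC–IAC–PAC is weak–strong twice, and phrases 3–4 restate phrases 1–2: a period heard twice, not a double period (which would end weakly at phrase 2).

repeated period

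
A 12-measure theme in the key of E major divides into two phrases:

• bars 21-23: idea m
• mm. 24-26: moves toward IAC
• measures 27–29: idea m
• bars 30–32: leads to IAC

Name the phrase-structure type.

repeated phrase

Both phrases have the same opening (m) and the same cadence (imperfect authentic cadence): the second is a restatement, not a consequent, so this is a repeated phrase rather than a period.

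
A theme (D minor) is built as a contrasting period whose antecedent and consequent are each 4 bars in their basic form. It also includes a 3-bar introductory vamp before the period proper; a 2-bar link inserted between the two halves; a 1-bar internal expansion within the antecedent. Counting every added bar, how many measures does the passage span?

Basic contrasting period: 4 + 4 = 8 bars.
8 (basic form) + 3 (introduction) + 2 (link) + 1 (internal expansion) = 14.

14 measures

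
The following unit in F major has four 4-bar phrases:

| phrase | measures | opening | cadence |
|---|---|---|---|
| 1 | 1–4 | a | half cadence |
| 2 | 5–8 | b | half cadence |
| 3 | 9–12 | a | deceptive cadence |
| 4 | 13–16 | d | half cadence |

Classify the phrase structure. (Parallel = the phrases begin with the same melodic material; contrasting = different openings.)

Phrase 4 ends with a half cadence, no stronger than phrase 2's half cadence, so the four phrases do not form a double period; nor do phrases 3–4 duplicate 1–2, so it is not a repeated period. With no phrase reaching a conclusive cadence, the passage is a phrase group.

phrase group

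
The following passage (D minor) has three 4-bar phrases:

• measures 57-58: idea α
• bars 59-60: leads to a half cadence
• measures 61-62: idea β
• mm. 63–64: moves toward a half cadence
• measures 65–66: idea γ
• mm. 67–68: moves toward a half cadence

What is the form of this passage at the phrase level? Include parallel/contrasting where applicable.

phrase group

The final phrase closes with a half cadence, which is not stronger than the preceding half cadence; the 3 phrases lack an overall antecedent–consequent design and so form a phrase group.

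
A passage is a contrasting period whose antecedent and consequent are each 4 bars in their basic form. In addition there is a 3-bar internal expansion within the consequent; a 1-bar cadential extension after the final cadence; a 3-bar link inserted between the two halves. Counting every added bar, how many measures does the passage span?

15 measures

Basic contrasting period: 4 + 4 = 8 bars.
8 (basic form) + 3 (internal expansion) + 1 (cadential extension) + 3 (link) = 15.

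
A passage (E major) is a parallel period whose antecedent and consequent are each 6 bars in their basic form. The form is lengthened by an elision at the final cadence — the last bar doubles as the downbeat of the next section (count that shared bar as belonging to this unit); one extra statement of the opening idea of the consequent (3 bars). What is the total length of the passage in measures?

Basic parallel period: 6 + 6 = 12 bars.
12 (basic form) + 3 (extra statement) = 15.
The elision shares a bar with the next section but does not change this unit's count.

15 measures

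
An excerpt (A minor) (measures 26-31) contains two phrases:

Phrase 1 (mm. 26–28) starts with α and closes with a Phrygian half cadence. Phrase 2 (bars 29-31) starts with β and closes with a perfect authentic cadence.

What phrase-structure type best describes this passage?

contrasting period

Phrase 1 ends with a Phrygian half cadence (weaker) and phrase 2 with a perfect authentic cadence (stronger): antecedent + consequent = a period.
The two phrases open with different material (α / β), so the period is contrasting.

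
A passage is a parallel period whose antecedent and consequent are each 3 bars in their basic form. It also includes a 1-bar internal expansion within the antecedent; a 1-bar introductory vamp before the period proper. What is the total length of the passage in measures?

Basic parallel period: 3 + 3 = 6 bars.
6 (basic form) + 1 (internal expansion) + 1 (introduction) = 8.

8 measures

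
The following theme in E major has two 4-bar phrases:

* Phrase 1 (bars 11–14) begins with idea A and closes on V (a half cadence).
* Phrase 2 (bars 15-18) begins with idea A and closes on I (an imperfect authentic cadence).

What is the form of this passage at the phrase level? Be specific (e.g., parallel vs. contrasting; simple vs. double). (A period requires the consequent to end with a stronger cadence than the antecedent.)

parallel period

Phrase 1 ends with a half cadence (weaker) and phrase 2 with an imperfect authentic cadence (stronger): antecedent + consequent = a period.
The two phrases open with the same material (A / A), so the period is parallel.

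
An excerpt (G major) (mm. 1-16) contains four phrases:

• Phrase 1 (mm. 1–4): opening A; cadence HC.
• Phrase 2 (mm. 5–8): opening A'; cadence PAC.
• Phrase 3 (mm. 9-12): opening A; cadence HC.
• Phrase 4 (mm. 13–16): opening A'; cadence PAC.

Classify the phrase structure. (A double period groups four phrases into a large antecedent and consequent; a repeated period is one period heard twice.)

The cadence pattern HC–PAC–HC–PAC is weak–strong twice, and phrases 3–4 restate phrases 1–2: a period heard twice, not a double period (which would end weakly at phrase 2).

repeated period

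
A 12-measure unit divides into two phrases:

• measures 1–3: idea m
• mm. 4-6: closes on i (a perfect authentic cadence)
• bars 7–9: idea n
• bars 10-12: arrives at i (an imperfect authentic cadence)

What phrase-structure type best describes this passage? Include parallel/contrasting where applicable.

phrase group

The second phrase closes with an imperfect authentic cadence, which is not stronger than the first phrase's perfect authentic cadence; without a weak→strong cadential pair there is no antecedent–consequent relationship, so this is a phrase group rather than a period.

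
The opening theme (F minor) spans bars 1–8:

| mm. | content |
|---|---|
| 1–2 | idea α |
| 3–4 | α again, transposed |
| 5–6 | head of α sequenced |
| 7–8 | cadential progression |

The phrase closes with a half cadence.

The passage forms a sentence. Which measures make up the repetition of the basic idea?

measures 3–4

The presentation of a sentence is the basic idea (measures 1-2) plus its repetition (mm. 3–4); the repetition of the basic idea is therefore mm. 3–4.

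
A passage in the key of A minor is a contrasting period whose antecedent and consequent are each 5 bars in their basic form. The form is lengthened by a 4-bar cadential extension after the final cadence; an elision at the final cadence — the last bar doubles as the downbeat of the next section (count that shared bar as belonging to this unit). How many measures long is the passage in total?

14 measures

Basic contrasting period: 5 + 5 = 10 bars.
10 (basic form) + 4 (cadential extension) = 14.
The elision shares a bar with the next section but does not change this unit's count.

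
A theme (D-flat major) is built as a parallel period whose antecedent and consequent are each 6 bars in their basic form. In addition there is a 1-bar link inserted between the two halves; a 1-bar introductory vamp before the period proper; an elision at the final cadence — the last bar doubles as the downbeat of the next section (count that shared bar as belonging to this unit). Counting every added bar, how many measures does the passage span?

14 measures

Basic parallel period: 6 + 6 = 12 bars.
12 (basic form) + 1 (link) + 1 (introduction) = 14.
The elision shares a bar with the next section but does not change this unit's count.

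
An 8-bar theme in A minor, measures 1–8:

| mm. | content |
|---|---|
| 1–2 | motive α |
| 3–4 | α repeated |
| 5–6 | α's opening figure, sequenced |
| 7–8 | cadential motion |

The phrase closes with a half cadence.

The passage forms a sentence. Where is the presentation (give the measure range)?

measures 1–4

The presentation of a sentence is the basic idea (measures 1-2) plus its repetition (mm. 3–4); the presentation is therefore bars 1-4.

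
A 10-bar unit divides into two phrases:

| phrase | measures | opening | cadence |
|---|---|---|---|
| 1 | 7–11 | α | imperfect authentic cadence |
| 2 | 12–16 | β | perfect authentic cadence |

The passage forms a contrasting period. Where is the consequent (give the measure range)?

measures 12–16

The antecedent is the phrase ending with the weaker cadence (imperfect authentic cadence, phrase 1) and the consequent the one ending more conclusively (perfect authentic cadence, phrase 2); the consequent is mm. 12–16.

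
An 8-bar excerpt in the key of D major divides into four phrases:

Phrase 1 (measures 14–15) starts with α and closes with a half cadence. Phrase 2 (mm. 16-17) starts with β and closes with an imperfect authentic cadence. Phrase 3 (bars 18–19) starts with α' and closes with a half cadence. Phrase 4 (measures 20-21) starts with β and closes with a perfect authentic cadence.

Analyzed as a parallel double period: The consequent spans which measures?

measures 18–21

In a double period the four phrases pair into a large antecedent (phrases 1–2, ending imperfect authentic cadence) and a large consequent (phrases 3–4, ending perfect authentic cadence). The consequent spans measures 18–21.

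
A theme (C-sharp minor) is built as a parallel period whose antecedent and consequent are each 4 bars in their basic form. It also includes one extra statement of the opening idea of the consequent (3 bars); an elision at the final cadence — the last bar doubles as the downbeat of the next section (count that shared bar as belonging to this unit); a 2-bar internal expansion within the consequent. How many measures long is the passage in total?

13 measures

Basic parallel period: 4 + 4 = 8 bars.
8 (basic form) + 3 (extra statement) + 2 (internal expansion) = 13.
The elision shares a bar with the next section but does not change this unit's count.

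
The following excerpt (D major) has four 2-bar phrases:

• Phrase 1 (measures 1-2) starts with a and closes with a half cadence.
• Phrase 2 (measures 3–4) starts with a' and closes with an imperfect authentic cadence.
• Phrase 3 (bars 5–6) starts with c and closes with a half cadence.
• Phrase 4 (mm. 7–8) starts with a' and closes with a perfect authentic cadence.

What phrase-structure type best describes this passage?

contrasting double period

Four phrases in two halves: the first half (measures 1–4) ends with an imperfect authentic cadence, the second (mm. 5-8) with a perfect authentic cadence — a large antecedent–consequent pair, i.e. a double period.
Phrase 3 begins with different material from phrase 1, making it contrasting.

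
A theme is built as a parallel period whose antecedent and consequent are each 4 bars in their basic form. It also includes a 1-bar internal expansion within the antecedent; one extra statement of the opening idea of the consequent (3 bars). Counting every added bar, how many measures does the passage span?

12 measures

Basic parallel period: 4 + 4 = 8 bars.
8 (basic form) + 1 (internal expansion) + 3 (extra statement) = 12.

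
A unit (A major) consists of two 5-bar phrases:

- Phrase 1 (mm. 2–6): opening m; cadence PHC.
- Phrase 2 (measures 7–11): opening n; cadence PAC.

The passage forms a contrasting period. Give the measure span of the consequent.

measures 7–11

The phrase ending with the weaker cadence (Phrygian half cadence) is the antecedent; the one ending more conclusively (perfect authentic cadence) is the consequent. The consequent is measures 7–11.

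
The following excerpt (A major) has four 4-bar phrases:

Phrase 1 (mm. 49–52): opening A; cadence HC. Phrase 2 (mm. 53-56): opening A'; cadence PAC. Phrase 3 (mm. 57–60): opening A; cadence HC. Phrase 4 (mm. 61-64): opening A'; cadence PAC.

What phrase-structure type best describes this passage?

repeated period

The cadence pattern HC–PAC–HC–PAC is weak–strong twice, and phrases 3–4 restate phrases 1–2: a period heard twice, not a double period (which would end weakly at phrase 2).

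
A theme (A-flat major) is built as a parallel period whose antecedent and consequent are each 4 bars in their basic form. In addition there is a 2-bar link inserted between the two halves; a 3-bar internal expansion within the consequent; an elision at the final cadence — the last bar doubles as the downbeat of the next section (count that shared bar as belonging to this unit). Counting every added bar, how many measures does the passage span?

Basic parallel period: 4 + 4 = 8 bars.
8 (basic form) + 2 (link) + 3 (internal expansion) = 13.
The elision shares a bar with the next section but does not change this unit's count.

13 measures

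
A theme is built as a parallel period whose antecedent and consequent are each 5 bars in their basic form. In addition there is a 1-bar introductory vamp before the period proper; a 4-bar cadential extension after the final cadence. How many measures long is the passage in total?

15 measures

Basic parallel period: 5 + 5 = 10 bars.
10 (basic form) + 1 (introduction) + 4 (cadential extension) = 15.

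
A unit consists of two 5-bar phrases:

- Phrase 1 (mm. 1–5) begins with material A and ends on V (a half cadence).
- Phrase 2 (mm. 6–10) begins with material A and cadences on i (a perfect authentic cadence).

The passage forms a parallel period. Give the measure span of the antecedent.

measures 1–5

The phrase ending with the weaker cadence (half cadence) is the antecedent; the one ending more conclusively (perfect authentic cadence) is the consequent. The antecedent is measures 1–5.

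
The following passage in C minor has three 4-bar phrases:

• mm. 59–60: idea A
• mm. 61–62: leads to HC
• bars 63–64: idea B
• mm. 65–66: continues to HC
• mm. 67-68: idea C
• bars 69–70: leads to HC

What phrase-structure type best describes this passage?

The final phrase closes with a half cadence, which is not stronger than the preceding half cadence; the 3 phrases lack an overall antecedent–consequent design and so form a phrase group.

phrase group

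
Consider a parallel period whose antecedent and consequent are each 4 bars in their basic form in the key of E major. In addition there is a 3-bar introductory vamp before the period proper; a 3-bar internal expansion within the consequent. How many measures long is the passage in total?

14 measures

Basic parallel period: 4 + 4 = 8 bars.
8 (basic form) + 3 (introduction) + 3 (internal expansion) = 14.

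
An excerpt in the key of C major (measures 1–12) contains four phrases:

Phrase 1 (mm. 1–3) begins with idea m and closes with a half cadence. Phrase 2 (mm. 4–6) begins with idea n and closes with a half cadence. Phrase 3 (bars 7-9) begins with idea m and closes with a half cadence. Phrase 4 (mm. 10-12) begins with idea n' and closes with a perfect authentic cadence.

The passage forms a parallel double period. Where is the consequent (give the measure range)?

In a double period the four phrases pair into a large antecedent (phrases 1–2, ending half cadence) and a large consequent (phrases 3–4, ending perfect authentic cadence). The consequent spans bars 7–12.

measures 7–12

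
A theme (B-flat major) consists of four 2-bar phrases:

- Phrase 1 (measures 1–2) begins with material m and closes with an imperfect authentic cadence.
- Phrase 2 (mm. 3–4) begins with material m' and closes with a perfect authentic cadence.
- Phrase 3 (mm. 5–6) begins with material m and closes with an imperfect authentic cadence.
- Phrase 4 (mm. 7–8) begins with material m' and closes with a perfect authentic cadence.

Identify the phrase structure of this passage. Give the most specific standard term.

The cadence pattern IAC–PAC–IAC–PAC is weak–strong twice, and phrases 3–4 restate phrases 1–2: a period heard twice, not a double period (which would end weakly at phrase 2).

repeated period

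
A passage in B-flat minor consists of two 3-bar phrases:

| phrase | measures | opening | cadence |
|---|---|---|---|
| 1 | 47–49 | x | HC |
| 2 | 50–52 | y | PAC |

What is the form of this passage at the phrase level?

Phrase 1 ends with a half cadence (weaker) and phrase 2 with a perfect authentic cadence (stronger): antecedent + consequent = a period.
The two phrases open with different material (x / y), so the period is contrasting.

contrasting period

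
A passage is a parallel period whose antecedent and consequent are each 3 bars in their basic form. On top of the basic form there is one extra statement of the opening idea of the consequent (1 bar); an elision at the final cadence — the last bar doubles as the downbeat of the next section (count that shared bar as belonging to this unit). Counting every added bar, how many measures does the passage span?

Basic parallel period: 3 + 3 = 6 bars.
6 (basic form) + 1 (extra statement) = 7.
The elision shares a bar with the next section but does not change this unit's count.

7 measures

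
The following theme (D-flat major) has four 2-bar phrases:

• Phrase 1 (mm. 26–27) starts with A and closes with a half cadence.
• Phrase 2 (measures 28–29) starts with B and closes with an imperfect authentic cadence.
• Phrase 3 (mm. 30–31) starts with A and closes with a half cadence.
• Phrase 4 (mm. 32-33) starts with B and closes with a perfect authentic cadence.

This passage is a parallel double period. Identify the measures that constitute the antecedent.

measures 26–29

In a double period the four phrases pair into a large antecedent (phrases 1–2, ending imperfect authentic cadence) and a large consequent (phrases 3–4, ending perfect authentic cadence). The antecedent spans bars 26–29.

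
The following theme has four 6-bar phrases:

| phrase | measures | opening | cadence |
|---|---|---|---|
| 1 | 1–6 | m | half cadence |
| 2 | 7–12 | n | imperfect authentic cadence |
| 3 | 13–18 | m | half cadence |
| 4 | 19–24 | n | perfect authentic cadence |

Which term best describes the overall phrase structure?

parallel double period

Four phrases in two halves: the first half (mm. 1–12) ends with an imperfect authentic cadence, the second (bars 13–24) with a perfect authentic cadence — a large antecedent–consequent pair, i.e. a double period.
Phrase 3 begins with the same material as phrase 1, making it parallel.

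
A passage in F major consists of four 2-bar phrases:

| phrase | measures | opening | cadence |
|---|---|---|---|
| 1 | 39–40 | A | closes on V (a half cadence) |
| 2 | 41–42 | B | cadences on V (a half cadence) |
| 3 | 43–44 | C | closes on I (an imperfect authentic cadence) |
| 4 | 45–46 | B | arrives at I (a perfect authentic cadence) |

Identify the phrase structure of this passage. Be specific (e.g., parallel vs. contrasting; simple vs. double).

contrasting double period

Four phrases in two halves: the first half (measures 39–42) ends with a half cadence, the second (bars 43-46) with a perfect authentic cadence — a large antecedent–consequent pair, i.e. a double period.
Phrase 3 begins with different material from phrase 1, making it contrasting.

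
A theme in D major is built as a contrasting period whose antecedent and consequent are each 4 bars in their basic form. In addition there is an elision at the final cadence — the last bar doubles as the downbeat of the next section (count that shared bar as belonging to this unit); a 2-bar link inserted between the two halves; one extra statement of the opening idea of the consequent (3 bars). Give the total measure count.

13 measures

Basic contrasting period: 4 + 4 = 8 bars.
8 (basic form) + 2 (link) + 3 (extra statement) = 13.
The elision shares a bar with the next section but does not change this unit's count.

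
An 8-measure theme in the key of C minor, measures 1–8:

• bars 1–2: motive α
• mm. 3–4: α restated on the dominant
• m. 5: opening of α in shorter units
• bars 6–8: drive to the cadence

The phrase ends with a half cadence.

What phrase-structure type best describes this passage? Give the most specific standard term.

sentence

Basic idea (measures 1–2) + its repetition (measures 3–4) form the presentation; fragmentation and cadence (mm. 5–8) form the continuation — the 8-bar whole is a sentence.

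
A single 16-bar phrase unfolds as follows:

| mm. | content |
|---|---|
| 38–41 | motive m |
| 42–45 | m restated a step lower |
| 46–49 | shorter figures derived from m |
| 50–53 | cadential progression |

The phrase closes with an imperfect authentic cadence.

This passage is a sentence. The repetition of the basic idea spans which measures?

measures 42–45

The presentation of a sentence is the basic idea (measures 38-41) plus its repetition (mm. 42–45); the repetition of the basic idea is therefore measures 42-45.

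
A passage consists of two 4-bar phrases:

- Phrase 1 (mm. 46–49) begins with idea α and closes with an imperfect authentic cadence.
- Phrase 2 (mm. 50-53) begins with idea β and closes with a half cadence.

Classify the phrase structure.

phrase group

The second phrase closes with a half cadence, which is not stronger than the first phrase's imperfect authentic cadence; without a weak→strong cadential pair there is no antecedent–consequent relationship, so this is a phrase group rather than a period.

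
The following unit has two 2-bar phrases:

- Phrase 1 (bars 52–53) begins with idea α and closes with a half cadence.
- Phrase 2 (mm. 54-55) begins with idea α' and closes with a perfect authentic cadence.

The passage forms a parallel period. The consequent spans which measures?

measures 54–55

The antecedent is the phrase ending with the weaker cadence (half cadence, phrase 1) and the consequent the one ending more conclusively (perfect authentic cadence, phrase 2); the consequent is measures 54–55.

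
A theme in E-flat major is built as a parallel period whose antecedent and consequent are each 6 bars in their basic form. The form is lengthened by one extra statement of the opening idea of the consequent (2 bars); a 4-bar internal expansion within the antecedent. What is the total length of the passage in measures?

Basic parallel period: 6 + 6 = 12 bars.
12 (basic form) + 2 (extra statement) + 4 (internal expansion) = 18.

18 measures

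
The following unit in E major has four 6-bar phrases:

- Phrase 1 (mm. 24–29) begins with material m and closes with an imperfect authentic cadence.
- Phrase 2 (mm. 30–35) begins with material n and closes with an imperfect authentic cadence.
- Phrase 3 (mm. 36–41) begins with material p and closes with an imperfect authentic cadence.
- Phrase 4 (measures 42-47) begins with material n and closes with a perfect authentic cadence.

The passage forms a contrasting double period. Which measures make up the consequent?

In a double period the first pair of phrases (ending imperfect authentic cadence) is the large antecedent and the second pair (ending perfect authentic cadence) is the large consequent; the consequent is measures 36–47.

measures 36–47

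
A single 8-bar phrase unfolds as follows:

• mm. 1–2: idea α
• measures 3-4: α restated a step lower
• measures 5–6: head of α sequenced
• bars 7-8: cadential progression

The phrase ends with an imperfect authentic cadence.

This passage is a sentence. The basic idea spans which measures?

The presentation of a sentence is the basic idea (mm. 1–2) plus its repetition (bars 3–4); the basic idea is therefore bars 1–2.

measures 1–2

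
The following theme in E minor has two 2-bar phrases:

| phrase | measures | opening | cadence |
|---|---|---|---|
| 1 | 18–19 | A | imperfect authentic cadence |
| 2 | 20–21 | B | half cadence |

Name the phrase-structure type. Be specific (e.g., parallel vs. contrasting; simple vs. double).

The second phrase closes with a half cadence, which is not stronger than the first phrase's imperfect authentic cadence; without a weak→strong cadential pair there is no antecedent–consequent relationship, so this is a phrase group rather than a period.

phrase group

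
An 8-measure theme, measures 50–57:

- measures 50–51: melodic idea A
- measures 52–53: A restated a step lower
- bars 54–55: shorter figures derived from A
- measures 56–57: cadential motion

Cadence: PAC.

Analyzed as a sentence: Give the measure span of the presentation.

measures 50–53

The presentation of a sentence is the basic idea (bars 50-51) plus its repetition (measures 52–53); the presentation is therefore mm. 50-53.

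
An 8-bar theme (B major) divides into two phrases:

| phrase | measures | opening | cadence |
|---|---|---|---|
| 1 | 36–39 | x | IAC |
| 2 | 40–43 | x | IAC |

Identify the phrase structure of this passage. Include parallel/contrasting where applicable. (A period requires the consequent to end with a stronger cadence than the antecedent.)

repeated phrase

Both phrases have the same opening (x) and the same cadence (imperfect authentic cadence): the second is a restatement, not a consequent, so this is a repeated phrase rather than a period.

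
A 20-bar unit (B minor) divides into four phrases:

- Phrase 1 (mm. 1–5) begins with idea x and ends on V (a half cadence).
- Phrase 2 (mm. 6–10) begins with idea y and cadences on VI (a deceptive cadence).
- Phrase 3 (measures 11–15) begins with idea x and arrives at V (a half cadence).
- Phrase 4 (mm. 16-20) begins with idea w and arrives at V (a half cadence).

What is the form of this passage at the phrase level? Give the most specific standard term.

phrase group

Phrase 4 ends with a half cadence, no stronger than phrase 2's deceptive cadence, so the four phrases do not form a double period; nor do phrases 3–4 duplicate 1–2, so it is not a repeated period. With no phrase reaching a conclusive cadence, the passage is a phrase group.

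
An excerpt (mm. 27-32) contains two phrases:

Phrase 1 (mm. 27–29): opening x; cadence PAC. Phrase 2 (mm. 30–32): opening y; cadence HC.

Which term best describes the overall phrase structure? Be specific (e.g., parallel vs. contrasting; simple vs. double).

The second phrase closes with a half cadence, which is not stronger than the first phrase's perfect authentic cadence; without a weak→strong cadential pair there is no antecedent–consequent relationship, so this is a phrase group rather than a period.

phrase group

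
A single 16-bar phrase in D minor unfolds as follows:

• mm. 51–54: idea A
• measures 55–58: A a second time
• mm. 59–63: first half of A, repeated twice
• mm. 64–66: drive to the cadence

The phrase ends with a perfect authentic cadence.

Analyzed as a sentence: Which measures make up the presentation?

The presentation of a sentence is the basic idea (mm. 51–54) plus its repetition (mm. 55–58); the presentation is therefore mm. 51–58.

measures 51–58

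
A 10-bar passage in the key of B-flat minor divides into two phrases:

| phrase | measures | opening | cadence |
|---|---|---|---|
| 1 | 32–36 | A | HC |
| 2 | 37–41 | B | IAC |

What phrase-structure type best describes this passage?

contrasting period

Phrase 1 ends with a half cadence (weaker) and phrase 2 with an imperfect authentic cadence (stronger): antecedent + consequent = a period.
The two phrases open with different material (A / B), so the period is contrasting.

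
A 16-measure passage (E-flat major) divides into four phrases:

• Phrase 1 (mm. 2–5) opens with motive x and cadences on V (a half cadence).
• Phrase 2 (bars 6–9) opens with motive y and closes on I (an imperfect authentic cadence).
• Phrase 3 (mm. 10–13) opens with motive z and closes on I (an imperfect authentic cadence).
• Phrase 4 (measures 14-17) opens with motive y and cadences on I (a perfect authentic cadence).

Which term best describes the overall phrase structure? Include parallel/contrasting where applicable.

contrasting double period

Four phrases in two halves: the first half (measures 2–9) ends with an imperfect authentic cadence, the second (mm. 10-17) with a perfect authentic cadence — a large antecedent–consequent pair, i.e. a double period.
Phrase 3 begins with different material from phrase 1, making it contrasting.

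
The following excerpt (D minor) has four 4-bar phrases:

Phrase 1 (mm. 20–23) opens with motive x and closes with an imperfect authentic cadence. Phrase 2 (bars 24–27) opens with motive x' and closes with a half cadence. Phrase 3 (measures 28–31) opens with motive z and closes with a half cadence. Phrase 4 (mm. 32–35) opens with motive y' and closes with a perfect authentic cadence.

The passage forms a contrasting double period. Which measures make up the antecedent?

measures 20–27

In a double period the first pair of phrases (ending half cadence) is the large antecedent and the second pair (ending perfect authentic cadence) is the large consequent; the antecedent is measures 20–27.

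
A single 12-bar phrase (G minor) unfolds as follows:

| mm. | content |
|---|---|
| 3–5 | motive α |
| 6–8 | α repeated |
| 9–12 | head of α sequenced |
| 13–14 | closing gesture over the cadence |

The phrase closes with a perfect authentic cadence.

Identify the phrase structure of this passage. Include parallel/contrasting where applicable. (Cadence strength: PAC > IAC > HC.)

sentence

Basic idea (measures 3-5) + its repetition (mm. 6–8) form the presentation; fragmentation and cadence (bars 9–14) form the continuation — the 12-bar whole is a sentence.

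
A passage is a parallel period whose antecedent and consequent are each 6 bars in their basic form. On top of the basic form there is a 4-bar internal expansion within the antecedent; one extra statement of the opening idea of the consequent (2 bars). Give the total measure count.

Basic parallel period: 6 + 6 = 12 bars.
12 (basic form) + 4 (internal expansion) + 2 (extra statement) = 18.

18 measures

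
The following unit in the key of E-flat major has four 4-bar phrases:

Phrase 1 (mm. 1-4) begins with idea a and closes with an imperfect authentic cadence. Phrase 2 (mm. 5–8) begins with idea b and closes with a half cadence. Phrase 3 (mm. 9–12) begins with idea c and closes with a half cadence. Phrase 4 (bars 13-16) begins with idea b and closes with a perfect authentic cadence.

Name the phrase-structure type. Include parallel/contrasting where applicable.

Four phrases in two halves: the first half (measures 1-8) ends with a half cadence, the second (mm. 9–16) with a perfect authentic cadence — a large antecedent–consequent pair, i.e. a double period.
Phrase 3 begins with different material from phrase 1, making it contrasting.

contrasting double period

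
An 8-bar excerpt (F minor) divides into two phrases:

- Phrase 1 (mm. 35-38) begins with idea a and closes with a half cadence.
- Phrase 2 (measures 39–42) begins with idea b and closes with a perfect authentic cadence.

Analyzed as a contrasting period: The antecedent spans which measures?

measures 35–38

The antecedent is the phrase ending with the weaker cadence (half cadence, phrase 1) and the consequent the one ending more conclusively (perfect authentic cadence, phrase 2); the antecedent is measures 35-38.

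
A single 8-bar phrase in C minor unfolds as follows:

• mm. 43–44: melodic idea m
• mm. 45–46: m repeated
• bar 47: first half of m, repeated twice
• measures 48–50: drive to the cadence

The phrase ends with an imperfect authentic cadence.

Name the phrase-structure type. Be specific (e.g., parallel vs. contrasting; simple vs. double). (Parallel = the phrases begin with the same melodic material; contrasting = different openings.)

sentence

Basic idea (mm. 43–44) + its repetition (bars 45-46) form the presentation; fragmentation and cadence (mm. 47–50) form the continuation — the 8-bar whole is a sentence.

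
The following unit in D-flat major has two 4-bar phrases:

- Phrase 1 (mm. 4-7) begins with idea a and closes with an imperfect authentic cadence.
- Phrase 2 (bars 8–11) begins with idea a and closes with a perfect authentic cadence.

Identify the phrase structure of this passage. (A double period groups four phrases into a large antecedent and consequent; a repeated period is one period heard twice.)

Phrase 1 ends with an imperfect authentic cadence (weaker) and phrase 2 with a perfect authentic cadence (stronger): antecedent + consequent = a period.
The two phrases open with the same material (a / a), so the period is parallel.

parallel period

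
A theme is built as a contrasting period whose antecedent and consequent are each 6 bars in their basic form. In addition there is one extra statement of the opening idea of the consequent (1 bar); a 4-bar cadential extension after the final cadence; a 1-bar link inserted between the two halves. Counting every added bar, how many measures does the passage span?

18 measures

Basic contrasting period: 6 + 6 = 12 bars.
12 (basic form) + 1 (extra statement) + 4 (cadential extension) + 1 (link) = 18.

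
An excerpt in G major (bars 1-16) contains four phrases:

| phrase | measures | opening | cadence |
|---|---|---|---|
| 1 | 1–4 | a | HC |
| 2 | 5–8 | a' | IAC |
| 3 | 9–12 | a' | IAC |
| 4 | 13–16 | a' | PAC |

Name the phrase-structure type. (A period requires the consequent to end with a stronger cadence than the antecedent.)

parallel double period

Four phrases in two halves: the first half (mm. 1–8) ends with an imperfect authentic cadence, the second (bars 9–16) with a perfect authentic cadence — a large antecedent–consequent pair, i.e. a double period.
Phrase 3 begins with the same material as phrase 1, making it parallel.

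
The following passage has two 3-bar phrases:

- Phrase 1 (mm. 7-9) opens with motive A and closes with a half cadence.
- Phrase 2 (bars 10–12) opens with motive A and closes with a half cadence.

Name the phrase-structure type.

repeated phrase

Both phrases have the same opening (A) and the same cadence (half cadence): the second is a restatement, not a consequent, so this is a repeated phrase rather than a period.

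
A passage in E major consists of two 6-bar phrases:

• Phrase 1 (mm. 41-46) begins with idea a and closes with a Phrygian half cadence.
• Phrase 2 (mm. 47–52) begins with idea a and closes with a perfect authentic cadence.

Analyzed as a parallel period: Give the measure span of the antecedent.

The antecedent is the phrase ending with the weaker cadence (Phrygian half cadence, phrase 1) and the consequent the one ending more conclusively (perfect authentic cadence, phrase 2); the antecedent is measures 41–46.

measures 41–46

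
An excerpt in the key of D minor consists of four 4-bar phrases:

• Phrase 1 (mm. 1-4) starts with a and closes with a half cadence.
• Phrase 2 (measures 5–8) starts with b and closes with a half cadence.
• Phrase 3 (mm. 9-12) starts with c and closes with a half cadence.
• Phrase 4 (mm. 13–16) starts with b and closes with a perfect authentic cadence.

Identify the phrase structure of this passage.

Four phrases in two halves: the first half (mm. 1–8) ends with a half cadence, the second (measures 9–16) with a perfect authentic cadence — a large antecedent–consequent pair, i.e. a double period.
Phrase 3 begins with different material from phrase 1, making it contrasting.

contrasting double period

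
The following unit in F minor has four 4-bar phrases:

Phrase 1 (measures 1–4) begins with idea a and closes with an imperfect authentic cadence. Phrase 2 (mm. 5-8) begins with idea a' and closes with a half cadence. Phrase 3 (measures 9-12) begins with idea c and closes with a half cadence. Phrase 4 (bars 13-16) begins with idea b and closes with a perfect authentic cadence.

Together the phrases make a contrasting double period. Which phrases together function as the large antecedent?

phrases 1 and 2

In a double period the first pair of phrases (ending half cadence) is the large antecedent and the second pair (ending perfect authentic cadence) is the large consequent; the antecedent is phrases 1 and 2.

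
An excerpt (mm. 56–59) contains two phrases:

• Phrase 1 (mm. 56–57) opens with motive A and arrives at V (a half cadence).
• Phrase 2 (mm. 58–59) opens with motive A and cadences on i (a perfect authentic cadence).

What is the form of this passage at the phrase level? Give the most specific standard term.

parallel period

Phrase 1 ends with a half cadence (weaker) and phrase 2 with a perfect authentic cadence (stronger): antecedent + consequent = a period.
The two phrases open with the same material (A / A), so the period is parallel.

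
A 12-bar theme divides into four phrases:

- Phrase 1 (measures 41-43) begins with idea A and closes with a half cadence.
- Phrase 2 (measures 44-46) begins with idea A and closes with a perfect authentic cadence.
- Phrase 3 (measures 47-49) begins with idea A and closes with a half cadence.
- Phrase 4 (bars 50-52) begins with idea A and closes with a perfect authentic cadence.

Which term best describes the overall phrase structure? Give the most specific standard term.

The cadence pattern HC–PAC–HC–PAC is weak–strong twice, and phrases 3–4 restate phrases 1–2: a period heard twice, not a double period (which would end weakly at phrase 2).

repeated period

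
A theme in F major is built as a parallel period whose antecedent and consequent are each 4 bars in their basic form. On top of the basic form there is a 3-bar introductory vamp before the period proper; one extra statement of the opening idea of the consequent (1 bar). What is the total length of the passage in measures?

12 measures

Basic parallel period: 4 + 4 = 8 bars.
8 (basic form) + 3 (introduction) + 1 (extra statement) = 12.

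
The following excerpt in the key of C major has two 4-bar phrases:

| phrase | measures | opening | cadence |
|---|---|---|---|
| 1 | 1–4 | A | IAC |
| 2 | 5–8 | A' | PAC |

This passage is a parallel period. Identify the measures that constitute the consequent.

The antecedent is the phrase ending with the weaker cadence (imperfect authentic cadence, phrase 1) and the consequent the one ending more conclusively (perfect authentic cadence, phrase 2); the consequent is bars 5-8.

measures 5–8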